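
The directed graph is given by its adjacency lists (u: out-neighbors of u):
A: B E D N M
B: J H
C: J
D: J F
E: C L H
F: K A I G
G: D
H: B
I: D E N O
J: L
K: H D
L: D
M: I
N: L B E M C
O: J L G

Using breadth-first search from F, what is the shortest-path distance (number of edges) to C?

3

Level 0: F
Level 1: A, G, I, K
Level 2: B, D, E, H, M, N, O
Level 3: C, J, L
C first appears at level 3.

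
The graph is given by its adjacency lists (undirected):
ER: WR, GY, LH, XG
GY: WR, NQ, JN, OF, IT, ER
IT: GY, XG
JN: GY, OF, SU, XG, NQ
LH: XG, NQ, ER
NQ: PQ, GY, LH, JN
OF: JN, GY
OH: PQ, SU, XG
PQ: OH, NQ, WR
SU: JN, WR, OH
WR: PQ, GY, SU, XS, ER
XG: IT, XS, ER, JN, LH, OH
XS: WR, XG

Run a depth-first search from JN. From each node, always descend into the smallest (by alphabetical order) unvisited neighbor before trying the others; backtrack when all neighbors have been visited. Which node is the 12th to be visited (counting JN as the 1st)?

IT

Visit JN
JN → GY
GY → ER
ER → LH
LH → NQ
NQ → PQ
PQ → OH
OH → SU
SU → WR
WR → XS
XS → XG
XG → IT
GY → OF

Visit order: JN, GY, ER, LH, NQ, PQ, OH, SU, WR, XS, XG, IT, OF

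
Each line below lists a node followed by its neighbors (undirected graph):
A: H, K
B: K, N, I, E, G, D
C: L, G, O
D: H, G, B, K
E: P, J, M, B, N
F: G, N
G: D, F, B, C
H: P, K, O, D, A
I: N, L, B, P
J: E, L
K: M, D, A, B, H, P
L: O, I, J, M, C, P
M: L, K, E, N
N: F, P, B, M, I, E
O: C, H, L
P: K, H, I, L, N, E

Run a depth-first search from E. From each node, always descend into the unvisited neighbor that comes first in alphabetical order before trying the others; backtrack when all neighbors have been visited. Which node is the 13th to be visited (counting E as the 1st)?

H

Visit E
E → B
B → D
D → G
G → C
C → L
L → I
I → N
N → F
N → M
M → K
K → A
A → H
H → O
H → P
L → J

Visit order: E, B, D, G, C, L, I, N, F, M, K, A, H, O, P, J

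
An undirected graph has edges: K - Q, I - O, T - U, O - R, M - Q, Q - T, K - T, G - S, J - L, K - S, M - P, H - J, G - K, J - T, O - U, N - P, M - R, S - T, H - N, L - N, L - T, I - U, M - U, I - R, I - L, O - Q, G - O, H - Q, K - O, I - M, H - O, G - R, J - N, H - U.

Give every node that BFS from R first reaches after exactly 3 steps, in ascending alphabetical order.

Level 0: R
Level 1: G, I, M, O
Level 2: H, K, L, P, Q, S, U
Level 3: J, N, T

J, N, T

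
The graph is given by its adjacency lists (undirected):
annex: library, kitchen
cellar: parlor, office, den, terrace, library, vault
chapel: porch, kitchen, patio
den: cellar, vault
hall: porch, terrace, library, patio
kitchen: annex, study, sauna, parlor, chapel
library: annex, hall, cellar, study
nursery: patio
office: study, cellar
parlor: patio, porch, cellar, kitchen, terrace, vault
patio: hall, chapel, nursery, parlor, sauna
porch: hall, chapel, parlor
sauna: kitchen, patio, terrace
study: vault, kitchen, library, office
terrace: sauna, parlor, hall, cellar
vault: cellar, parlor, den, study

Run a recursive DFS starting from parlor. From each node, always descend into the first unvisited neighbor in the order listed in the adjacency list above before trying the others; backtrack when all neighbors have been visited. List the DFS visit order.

Visit parlor
parlor → patio
patio → hall
hall → porch
porch → chapel
chapel → kitchen
kitchen → annex
annex → library
library → cellar
cellar → office
office → study
study → vault
vault → den
cellar → terrace
terrace → sauna
patio → nursery

parlor, patio, hall, porch, chapel, kitchen, annex, library, cellar, office, study, vault, den, terrace, sauna, nursery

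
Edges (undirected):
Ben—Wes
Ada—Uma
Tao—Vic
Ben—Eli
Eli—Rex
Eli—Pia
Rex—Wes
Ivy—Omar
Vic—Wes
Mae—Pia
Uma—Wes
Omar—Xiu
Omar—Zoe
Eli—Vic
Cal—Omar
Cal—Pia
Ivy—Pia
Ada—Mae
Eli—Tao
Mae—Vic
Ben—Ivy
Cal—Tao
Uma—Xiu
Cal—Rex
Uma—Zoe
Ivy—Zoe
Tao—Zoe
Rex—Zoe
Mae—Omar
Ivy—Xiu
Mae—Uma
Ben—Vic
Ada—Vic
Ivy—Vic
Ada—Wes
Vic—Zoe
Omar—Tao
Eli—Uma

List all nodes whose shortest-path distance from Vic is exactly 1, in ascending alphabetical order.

Level 0: Vic
Level 1: Ada, Ben, Eli, Ivy, Mae, Tao, Wes, Zoe
Level 2: Cal, Omar, Pia, Rex, Uma, Xiu

Ada, Ben, Eli, Ivy, Mae, Tao, Wes, Zoe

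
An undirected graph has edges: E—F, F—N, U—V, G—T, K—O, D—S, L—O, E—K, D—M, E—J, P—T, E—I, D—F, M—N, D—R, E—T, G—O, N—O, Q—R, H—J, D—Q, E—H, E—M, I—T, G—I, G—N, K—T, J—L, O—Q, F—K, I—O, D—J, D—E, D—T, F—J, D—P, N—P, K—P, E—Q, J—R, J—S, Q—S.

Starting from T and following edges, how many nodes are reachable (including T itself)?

17

BFS from T visits: T, P, K, I, G, E, D, N, O, F, Q, M, J, H, S, R, L
Reachable nodes: 17 of 19 total.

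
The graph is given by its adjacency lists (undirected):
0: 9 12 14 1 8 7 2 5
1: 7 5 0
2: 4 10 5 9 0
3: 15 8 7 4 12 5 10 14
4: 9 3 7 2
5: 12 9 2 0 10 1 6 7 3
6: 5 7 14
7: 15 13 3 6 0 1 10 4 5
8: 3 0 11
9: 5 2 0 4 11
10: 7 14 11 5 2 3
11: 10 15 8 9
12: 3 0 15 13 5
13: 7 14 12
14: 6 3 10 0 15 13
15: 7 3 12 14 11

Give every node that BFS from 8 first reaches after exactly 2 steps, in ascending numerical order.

Level 0: 8
Level 1: 0, 3, 11
Level 2: 1, 2, 4, 5, 7, 9, 10, 12, 14, 15
Level 3: 6, 13

1, 2, 4, 5, 7, 9, 10, 12, 14, 15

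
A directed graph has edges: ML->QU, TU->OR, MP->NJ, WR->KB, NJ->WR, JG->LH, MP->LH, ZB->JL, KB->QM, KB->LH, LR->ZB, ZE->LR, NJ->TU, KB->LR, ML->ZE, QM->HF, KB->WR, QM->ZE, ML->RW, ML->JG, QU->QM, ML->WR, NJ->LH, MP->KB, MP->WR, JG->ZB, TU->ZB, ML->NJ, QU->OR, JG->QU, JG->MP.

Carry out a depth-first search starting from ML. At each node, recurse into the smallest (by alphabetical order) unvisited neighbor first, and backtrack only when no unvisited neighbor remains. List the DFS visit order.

ML JG LH MP KB LR ZB JL QM HF ZE WR NJ TU OR QU RW

Visit ML
ML → JG
JG → LH
JG → MP
MP → KB
KB → LR
LR → ZB
ZB → JL
KB → QM
QM → HF
QM → ZE
KB → WR
MP → NJ
NJ → TU
TU → OR
JG → QU
ML → RW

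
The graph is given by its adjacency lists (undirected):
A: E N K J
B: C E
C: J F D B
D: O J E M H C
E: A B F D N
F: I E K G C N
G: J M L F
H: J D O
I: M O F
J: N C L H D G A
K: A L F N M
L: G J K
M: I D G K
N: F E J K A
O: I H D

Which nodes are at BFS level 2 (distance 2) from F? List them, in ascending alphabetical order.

Level 0: F
Level 1: C, E, G, I, K, N
Level 2: A, B, D, J, L, M, O
Level 3: H

A, B, D, J, L, M, O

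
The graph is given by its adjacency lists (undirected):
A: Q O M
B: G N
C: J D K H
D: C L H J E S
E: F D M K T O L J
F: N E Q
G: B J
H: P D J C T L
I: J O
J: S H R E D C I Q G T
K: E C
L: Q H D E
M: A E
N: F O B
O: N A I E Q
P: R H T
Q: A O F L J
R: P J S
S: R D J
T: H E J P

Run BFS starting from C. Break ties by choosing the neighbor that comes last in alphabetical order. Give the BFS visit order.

C -> K -> J -> H -> D -> E -> T -> S -> R -> Q -> I -> G -> P -> L -> O -> M -> F -> A -> B -> N

Visit C; enqueue K, J, H, D → queue [K, J, H, D]
Visit K; enqueue E → queue [J, H, D, E]
Visit J; enqueue T, S, R, Q, I, G → queue [H, D, E, T, S, R, Q, I, G]
Visit H; enqueue P, L → queue [D, E, T, S, R, Q, I, G, P, L]
Visit D → queue [E, T, S, R, Q, I, G, P, L]
Visit E; enqueue O, M, F → queue [T, S, R, Q, I, G, P, L, O, M, F]
Visit T → queue [S, R, Q, I, G, P, L, O, M, F]
Visit S → queue [R, Q, I, G, P, L, O, M, F]
Visit R → queue [Q, I, G, P, L, O, M, F]
Visit Q; enqueue A → queue [I, G, P, L, O, M, F, A]
Visit I → queue [G, P, L, O, M, F, A]
Visit G; enqueue B → queue [P, L, O, M, F, A, B]
Visit P → queue [L, O, M, F, A, B]
Visit L → queue [O, M, F, A, B]
Visit O; enqueue N → queue [M, F, A, B, N]
Visit M → queue [F, A, B, N]
Visit F → queue [A, B, N]
Visit A → queue [B, N]
Visit B → queue [N]
Visit N → queue []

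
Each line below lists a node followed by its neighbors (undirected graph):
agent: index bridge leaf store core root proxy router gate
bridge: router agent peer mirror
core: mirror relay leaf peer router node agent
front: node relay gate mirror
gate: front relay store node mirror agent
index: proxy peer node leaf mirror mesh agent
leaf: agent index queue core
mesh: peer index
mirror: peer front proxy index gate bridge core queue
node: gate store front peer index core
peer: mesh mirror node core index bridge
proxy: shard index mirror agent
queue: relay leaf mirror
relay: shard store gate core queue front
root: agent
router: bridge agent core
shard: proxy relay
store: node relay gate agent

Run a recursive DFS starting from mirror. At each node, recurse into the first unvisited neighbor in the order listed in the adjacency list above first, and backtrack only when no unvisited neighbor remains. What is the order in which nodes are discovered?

Visit mirror
mirror → peer
peer → mesh
mesh → index
index → proxy
proxy → shard
shard → relay
relay → store
store → node
node → gate
gate → front
gate → agent
agent → bridge
bridge → router
router → core
core → leaf
leaf → queue
agent → root

mirror, peer, mesh, index, proxy, shard, relay, store, node, gate, front, agent, bridge, router, core, leaf, queue, root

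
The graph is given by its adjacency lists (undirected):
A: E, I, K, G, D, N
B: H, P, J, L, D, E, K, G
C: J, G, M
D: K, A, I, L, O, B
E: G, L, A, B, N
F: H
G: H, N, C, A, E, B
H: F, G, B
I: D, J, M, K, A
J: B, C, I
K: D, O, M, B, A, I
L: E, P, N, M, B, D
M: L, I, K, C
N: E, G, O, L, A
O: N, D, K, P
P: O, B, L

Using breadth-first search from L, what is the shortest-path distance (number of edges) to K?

2

Level 0: L
Level 1: B, D, E, M, N, P
Level 2: A, C, G, H, I, J, K, O
Level 3: F
K first appears at level 2.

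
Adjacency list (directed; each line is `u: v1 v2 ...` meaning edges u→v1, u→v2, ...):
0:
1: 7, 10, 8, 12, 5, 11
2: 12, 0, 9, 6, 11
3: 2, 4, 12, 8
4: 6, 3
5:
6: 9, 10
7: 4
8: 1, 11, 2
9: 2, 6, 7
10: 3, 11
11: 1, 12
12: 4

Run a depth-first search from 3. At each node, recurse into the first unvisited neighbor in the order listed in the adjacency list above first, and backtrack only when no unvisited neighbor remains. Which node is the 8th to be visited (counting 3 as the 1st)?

Visit 3
3 → 2
2 → 12
12 → 4
4 → 6
6 → 9
9 → 7
6 → 10
10 → 11
11 → 1
1 → 8
1 → 5
2 → 0

Visit order: 3, 2, 12, 4, 6, 9, 7, 10, 11, 1, 8, 5, 0

10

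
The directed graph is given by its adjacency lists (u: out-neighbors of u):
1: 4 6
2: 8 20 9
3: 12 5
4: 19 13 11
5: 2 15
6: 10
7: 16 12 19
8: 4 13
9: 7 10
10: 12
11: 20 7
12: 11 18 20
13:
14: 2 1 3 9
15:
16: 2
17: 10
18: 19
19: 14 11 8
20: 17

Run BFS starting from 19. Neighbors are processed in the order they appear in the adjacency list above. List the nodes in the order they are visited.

Visit 19; enqueue 14, 11, 8 → queue [14, 11, 8]
Visit 14; enqueue 2, 1, 3, 9 → queue [11, 8, 2, 1, 3, 9]
Visit 11; enqueue 20, 7 → queue [8, 2, 1, 3, 9, 20, 7]
Visit 8; enqueue 4, 13 → queue [2, 1, 3, 9, 20, 7, 4, 13]
Visit 2 → queue [1, 3, 9, 20, 7, 4, 13]
Visit 1; enqueue 6 → queue [3, 9, 20, 7, 4, 13, 6]
Visit 3; enqueue 12, 5 → queue [9, 20, 7, 4, 13, 6, 12, 5]
Visit 9; enqueue 10 → queue [20, 7, 4, 13, 6, 12, 5, 10]
Visit 20; enqueue 17 → queue [7, 4, 13, 6, 12, 5, 10, 17]
Visit 7; enqueue 16 → queue [4, 13, 6, 12, 5, 10, 17, 16]
Visit 4 → queue [13, 6, 12, 5, 10, 17, 16]
Visit 13 → queue [6, 12, 5, 10, 17, 16]
Visit 6 → queue [12, 5, 10, 17, 16]
Visit 12; enqueue 18 → queue [5, 10, 17, 16, 18]
Visit 5; enqueue 15 → queue [10, 17, 16, 18, 15]
Visit 10 → queue [17, 16, 18, 15]
Visit 17 → queue [16, 18, 15]
Visit 16 → queue [18, 15]
Visit 18 → queue [15]
Visit 15 → queue []

19, 14, 11, 8, 2, 1, 3, 9, 20, 7, 4, 13, 6, 12, 5, 10, 17, 16, 18, 15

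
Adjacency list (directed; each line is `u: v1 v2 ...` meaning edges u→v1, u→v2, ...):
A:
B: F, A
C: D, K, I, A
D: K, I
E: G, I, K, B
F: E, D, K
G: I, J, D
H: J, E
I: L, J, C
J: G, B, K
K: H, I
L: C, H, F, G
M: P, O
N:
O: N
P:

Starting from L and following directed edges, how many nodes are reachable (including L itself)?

BFS from L visits: L, C, H, F, G, D, K, I, A, J, E, B
Reachable nodes: 12 of 16 total.

12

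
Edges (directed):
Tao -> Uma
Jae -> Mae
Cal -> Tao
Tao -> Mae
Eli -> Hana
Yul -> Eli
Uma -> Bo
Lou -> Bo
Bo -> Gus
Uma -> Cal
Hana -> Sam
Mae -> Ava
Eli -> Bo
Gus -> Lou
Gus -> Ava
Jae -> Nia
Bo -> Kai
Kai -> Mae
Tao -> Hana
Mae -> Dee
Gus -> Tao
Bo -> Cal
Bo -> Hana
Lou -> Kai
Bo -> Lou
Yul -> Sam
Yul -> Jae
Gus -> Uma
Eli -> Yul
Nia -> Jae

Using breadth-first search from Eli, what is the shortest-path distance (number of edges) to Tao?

3

Level 0: Eli
Level 1: Bo, Hana, Yul
Level 2: Cal, Gus, Jae, Kai, Lou, Sam
Level 3: Ava, Mae, Nia, Tao, Uma
Level 4: Dee
Tao first appears at level 3.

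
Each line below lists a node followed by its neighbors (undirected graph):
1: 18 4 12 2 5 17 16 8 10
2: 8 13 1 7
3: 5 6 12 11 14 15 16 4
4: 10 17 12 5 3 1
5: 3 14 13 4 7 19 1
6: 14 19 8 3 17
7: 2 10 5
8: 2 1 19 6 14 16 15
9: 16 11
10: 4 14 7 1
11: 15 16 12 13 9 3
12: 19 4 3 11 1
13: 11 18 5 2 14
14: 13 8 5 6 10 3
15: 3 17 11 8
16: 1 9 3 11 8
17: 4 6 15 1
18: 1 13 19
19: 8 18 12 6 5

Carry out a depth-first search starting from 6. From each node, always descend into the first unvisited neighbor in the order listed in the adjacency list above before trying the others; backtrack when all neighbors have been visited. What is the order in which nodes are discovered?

6 → 14 → 13 → 11 → 15 → 3 → 5 → 4 → 10 → 7 → 2 → 8 → 1 → 18 → 19 → 12 → 17 → 16 → 9

Visit 6
6 → 14
14 → 13
13 → 11
11 → 15
15 → 3
3 → 5
5 → 4
4 → 10
10 → 7
7 → 2
2 → 8
8 → 1
1 → 18
18 → 19
19 → 12
1 → 17
1 → 16
16 → 9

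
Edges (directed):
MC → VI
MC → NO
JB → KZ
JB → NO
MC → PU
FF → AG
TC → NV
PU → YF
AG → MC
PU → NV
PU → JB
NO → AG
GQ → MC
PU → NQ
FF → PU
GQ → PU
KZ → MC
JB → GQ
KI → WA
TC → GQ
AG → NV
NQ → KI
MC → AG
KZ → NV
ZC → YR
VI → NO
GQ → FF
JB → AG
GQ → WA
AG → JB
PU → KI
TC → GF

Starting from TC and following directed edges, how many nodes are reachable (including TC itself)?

16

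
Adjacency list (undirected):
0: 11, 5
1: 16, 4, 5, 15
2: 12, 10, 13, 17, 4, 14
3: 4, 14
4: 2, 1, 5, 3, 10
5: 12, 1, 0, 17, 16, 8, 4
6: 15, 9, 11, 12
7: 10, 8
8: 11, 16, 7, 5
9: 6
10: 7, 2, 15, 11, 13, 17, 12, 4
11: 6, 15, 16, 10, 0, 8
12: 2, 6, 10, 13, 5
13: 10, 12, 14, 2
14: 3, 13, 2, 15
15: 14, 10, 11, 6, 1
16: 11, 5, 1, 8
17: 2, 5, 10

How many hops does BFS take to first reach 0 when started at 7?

3

Level 0: 7
Level 1: 8, 10
Level 2: 2, 4, 5, 11, 12, 13, 15, 16, 17
Level 3: 0, 1, 3, 6, 14
Level 4: 9
0 first appears at level 3.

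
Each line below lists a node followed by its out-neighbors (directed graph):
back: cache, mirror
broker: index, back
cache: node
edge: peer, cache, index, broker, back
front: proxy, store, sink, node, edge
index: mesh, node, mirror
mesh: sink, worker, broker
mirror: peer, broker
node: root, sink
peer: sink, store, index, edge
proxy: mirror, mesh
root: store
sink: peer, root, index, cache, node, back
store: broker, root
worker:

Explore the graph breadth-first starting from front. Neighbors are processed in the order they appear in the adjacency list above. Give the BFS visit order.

front proxy store sink node edge mirror mesh broker root peer index cache back worker

Visit front; enqueue proxy, store, sink, node, edge → queue [proxy, store, sink, node, edge]
Visit proxy; enqueue mirror, mesh → queue [store, sink, node, edge, mirror, mesh]
Visit store; enqueue broker, root → queue [sink, node, edge, mirror, mesh, broker, root]
Visit sink; enqueue peer, index, cache, back → queue [node, edge, mirror, mesh, broker, root, peer, index, cache, back]
Visit node → queue [edge, mirror, mesh, broker, root, peer, index, cache, back]
Visit edge → queue [mirror, mesh, broker, root, peer, index, cache, back]
Visit mirror → queue [mesh, broker, root, peer, index, cache, back]
Visit mesh; enqueue worker → queue [broker, root, peer, index, cache, back, worker]
Visit broker → queue [root, peer, index, cache, back, worker]
Visit root → queue [peer, index, cache, back, worker]
Visit peer → queue [index, cache, back, worker]
Visit index → queue [cache, back, worker]
Visit cache → queue [back, worker]
Visit back → queue [worker]
Visit worker → queue []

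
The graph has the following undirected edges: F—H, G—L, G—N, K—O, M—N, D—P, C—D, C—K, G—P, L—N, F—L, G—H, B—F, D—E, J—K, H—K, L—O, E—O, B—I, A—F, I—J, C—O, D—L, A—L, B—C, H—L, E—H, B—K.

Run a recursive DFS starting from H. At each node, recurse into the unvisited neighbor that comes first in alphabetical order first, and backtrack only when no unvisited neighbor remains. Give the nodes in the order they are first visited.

H → E → D → C → B → F → A → L → G → N → M → P → O → K → J → I

Visit H
H → E
E → D
D → C
C → B
B → F
F → A
A → L
L → G
G → N
N → M
G → P
L → O
O → K
K → J
J → I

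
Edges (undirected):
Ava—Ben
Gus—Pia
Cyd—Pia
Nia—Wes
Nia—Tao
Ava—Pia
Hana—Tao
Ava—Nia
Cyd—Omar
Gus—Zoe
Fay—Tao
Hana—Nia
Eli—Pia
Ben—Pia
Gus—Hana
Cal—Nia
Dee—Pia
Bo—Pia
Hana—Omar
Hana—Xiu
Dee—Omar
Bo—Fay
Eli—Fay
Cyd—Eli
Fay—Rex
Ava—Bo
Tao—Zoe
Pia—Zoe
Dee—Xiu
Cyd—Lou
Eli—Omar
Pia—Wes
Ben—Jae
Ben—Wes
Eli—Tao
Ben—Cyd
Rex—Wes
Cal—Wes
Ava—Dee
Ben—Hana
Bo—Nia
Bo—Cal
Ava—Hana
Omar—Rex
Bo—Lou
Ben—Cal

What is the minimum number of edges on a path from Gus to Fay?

Level 0: Gus
Level 1: Hana, Pia, Zoe
Level 2: Ava, Ben, Bo, Cyd, Dee, Eli, Nia, Omar, Tao, Wes, Xiu
Level 3: Cal, Fay, Jae, Lou, Rex
Fay first appears at level 3.

3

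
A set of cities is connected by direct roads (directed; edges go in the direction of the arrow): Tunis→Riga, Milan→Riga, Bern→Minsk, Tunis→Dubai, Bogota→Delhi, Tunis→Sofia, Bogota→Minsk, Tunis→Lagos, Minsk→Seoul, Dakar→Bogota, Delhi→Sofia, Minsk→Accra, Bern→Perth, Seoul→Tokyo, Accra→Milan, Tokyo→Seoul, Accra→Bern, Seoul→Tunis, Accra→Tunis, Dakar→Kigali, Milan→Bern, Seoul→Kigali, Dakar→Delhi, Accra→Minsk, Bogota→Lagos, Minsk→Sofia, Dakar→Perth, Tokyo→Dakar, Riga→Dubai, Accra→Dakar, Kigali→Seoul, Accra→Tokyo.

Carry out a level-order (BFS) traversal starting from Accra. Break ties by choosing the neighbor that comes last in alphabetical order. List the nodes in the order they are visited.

Accra → Tunis → Tokyo → Minsk → Milan → Dakar → Bern → Sofia → Riga → Lagos → Dubai → Seoul → Perth → Kigali → Delhi → Bogota

Visit Accra; enqueue Tunis, Tokyo, Minsk, Milan, Dakar, Bern → queue [Tunis, Tokyo, Minsk, Milan, Dakar, Bern]
Visit Tunis; enqueue Sofia, Riga, Lagos, Dubai → queue [Tokyo, Minsk, Milan, Dakar, Bern, Sofia, Riga, Lagos, Dubai]
Visit Tokyo; enqueue Seoul → queue [Minsk, Milan, Dakar, Bern, Sofia, Riga, Lagos, Dubai, Seoul]
Visit Minsk → queue [Milan, Dakar, Bern, Sofia, Riga, Lagos, Dubai, Seoul]
Visit Milan → queue [Dakar, Bern, Sofia, Riga, Lagos, Dubai, Seoul]
Visit Dakar; enqueue Perth, Kigali, Delhi, Bogota → queue [Bern, Sofia, Riga, Lagos, Dubai, Seoul, Perth, Kigali, Delhi, Bogota]
Visit Bern → queue [Sofia, Riga, Lagos, Dubai, Seoul, Perth, Kigali, Delhi, Bogota]
Visit Sofia → queue [Riga, Lagos, Dubai, Seoul, Perth, Kigali, Delhi, Bogota]
Visit Riga → queue [Lagos, Dubai, Seoul, Perth, Kigali, Delhi, Bogota]
Visit Lagos → queue [Dubai, Seoul, Perth, Kigali, Delhi, Bogota]
Visit Dubai → queue [Seoul, Perth, Kigali, Delhi, Bogota]
Visit Seoul → queue [Perth, Kigali, Delhi, Bogota]
Visit Perth → queue [Kigali, Delhi, Bogota]
Visit Kigali → queue [Delhi, Bogota]
Visit Delhi → queue [Bogota]
Visit Bogota → queue []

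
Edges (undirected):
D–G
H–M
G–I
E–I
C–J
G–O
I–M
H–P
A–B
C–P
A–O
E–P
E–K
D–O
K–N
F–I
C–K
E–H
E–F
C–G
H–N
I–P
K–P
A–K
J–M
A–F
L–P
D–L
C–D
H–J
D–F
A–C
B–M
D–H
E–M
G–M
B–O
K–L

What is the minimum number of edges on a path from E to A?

Level 0: E
Level 1: F, H, I, K, M, P
Level 2: A, B, C, D, G, J, L, N
Level 3: O
A first appears at level 2.

2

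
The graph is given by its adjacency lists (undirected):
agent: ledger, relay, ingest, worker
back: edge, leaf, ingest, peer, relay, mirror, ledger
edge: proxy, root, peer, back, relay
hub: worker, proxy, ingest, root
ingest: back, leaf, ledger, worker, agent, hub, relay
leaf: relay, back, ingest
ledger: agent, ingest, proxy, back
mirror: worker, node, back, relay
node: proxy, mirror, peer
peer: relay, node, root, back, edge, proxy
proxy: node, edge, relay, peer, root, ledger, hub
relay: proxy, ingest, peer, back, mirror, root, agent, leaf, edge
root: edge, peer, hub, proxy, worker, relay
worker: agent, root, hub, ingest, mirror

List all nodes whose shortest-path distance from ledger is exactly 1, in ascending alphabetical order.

Level 0: ledger
Level 1: agent, back, ingest, proxy
Level 2: edge, hub, leaf, mirror, node, peer, relay, root, worker

agent, back, ingest, proxy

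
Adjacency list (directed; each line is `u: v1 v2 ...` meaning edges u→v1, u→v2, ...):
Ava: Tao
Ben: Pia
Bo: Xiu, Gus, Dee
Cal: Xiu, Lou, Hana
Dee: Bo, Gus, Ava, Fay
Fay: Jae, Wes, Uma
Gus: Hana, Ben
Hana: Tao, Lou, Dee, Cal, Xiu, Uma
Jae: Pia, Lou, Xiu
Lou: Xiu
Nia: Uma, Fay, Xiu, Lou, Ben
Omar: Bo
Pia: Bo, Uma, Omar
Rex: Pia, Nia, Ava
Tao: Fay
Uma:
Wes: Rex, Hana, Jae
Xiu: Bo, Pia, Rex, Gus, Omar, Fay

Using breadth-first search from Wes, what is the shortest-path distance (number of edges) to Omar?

3

Level 0: Wes
Level 1: Hana, Jae, Rex
Level 2: Ava, Cal, Dee, Lou, Nia, Pia, Tao, Uma, Xiu
Level 3: Ben, Bo, Fay, Gus, Omar
Omar first appears at level 3.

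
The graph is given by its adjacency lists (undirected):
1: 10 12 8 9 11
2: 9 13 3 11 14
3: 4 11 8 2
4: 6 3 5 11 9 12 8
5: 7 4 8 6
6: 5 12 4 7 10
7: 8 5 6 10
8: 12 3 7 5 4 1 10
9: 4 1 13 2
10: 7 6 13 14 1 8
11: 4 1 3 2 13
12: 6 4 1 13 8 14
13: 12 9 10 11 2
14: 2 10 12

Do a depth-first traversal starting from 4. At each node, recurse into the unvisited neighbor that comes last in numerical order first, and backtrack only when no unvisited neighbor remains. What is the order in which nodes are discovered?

4 → 12 → 14 → 10 → 13 → 11 → 3 → 8 → 7 → 6 → 5 → 1 → 9 → 2

Visit 4
4 → 12
12 → 14
14 → 10
10 → 13
13 → 11
11 → 3
3 → 8
8 → 7
7 → 6
6 → 5
8 → 1
1 → 9
9 → 2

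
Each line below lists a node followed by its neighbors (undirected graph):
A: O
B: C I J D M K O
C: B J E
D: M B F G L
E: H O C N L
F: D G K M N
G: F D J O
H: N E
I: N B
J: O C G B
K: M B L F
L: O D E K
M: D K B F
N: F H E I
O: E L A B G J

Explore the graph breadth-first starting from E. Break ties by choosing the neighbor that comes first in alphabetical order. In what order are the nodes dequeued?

Visit E; enqueue C, H, L, N, O → queue [C, H, L, N, O]
Visit C; enqueue B, J → queue [H, L, N, O, B, J]
Visit H → queue [L, N, O, B, J]
Visit L; enqueue D, K → queue [N, O, B, J, D, K]
Visit N; enqueue F, I → queue [O, B, J, D, K, F, I]
Visit O; enqueue A, G → queue [B, J, D, K, F, I, A, G]
Visit B; enqueue M → queue [J, D, K, F, I, A, G, M]
Visit J → queue [D, K, F, I, A, G, M]
Visit D → queue [K, F, I, A, G, M]
Visit K → queue [F, I, A, G, M]
Visit F → queue [I, A, G, M]
Visit I → queue [A, G, M]
Visit A → queue [G, M]
Visit G → queue [M]
Visit M → queue []

E -> C -> H -> L -> N -> O -> B -> J -> D -> K -> F -> I -> A -> G -> M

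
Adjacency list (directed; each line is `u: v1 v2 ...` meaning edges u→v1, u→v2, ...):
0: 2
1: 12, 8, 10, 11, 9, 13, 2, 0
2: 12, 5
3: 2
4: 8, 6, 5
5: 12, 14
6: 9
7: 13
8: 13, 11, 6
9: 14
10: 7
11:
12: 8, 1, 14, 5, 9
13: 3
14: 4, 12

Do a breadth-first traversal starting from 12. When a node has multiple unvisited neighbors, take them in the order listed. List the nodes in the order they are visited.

Visit 12; enqueue 8, 1, 14, 5, 9 → queue [8, 1, 14, 5, 9]
Visit 8; enqueue 13, 11, 6 → queue [1, 14, 5, 9, 13, 11, 6]
Visit 1; enqueue 10, 2, 0 → queue [14, 5, 9, 13, 11, 6, 10, 2, 0]
Visit 14; enqueue 4 → queue [5, 9, 13, 11, 6, 10, 2, 0, 4]
Visit 5 → queue [9, 13, 11, 6, 10, 2, 0, 4]
Visit 9 → queue [13, 11, 6, 10, 2, 0, 4]
Visit 13; enqueue 3 → queue [11, 6, 10, 2, 0, 4, 3]
Visit 11 → queue [6, 10, 2, 0, 4, 3]
Visit 6 → queue [10, 2, 0, 4, 3]
Visit 10; enqueue 7 → queue [2, 0, 4, 3, 7]
Visit 2 → queue [0, 4, 3, 7]
Visit 0 → queue [4, 3, 7]
Visit 4 → queue [3, 7]
Visit 3 → queue [7]
Visit 7 → queue []

12 8 1 14 5 9 13 11 6 10 2 0 4 3 7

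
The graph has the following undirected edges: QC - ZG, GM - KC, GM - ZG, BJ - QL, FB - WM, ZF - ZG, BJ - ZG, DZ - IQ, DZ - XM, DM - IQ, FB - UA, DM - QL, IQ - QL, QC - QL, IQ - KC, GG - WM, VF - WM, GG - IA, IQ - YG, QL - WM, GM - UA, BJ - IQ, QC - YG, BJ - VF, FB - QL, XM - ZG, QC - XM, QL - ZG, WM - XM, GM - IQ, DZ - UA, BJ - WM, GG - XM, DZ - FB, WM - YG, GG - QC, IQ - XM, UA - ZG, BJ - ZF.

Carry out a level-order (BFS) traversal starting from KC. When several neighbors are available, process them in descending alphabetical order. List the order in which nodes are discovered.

KC → IQ → GM → YG → XM → QL → DZ → DM → BJ → ZG → UA → WM → QC → GG → FB → ZF → VF → IA

Visit KC; enqueue IQ, GM → queue [IQ, GM]
Visit IQ; enqueue YG, XM, QL, DZ, DM, BJ → queue [GM, YG, XM, QL, DZ, DM, BJ]
Visit GM; enqueue ZG, UA → queue [YG, XM, QL, DZ, DM, BJ, ZG, UA]
Visit YG; enqueue WM, QC → queue [XM, QL, DZ, DM, BJ, ZG, UA, WM, QC]
Visit XM; enqueue GG → queue [QL, DZ, DM, BJ, ZG, UA, WM, QC, GG]
Visit QL; enqueue FB → queue [DZ, DM, BJ, ZG, UA, WM, QC, GG, FB]
Visit DZ → queue [DM, BJ, ZG, UA, WM, QC, GG, FB]
Visit DM → queue [BJ, ZG, UA, WM, QC, GG, FB]
Visit BJ; enqueue ZF, VF → queue [ZG, UA, WM, QC, GG, FB, ZF, VF]
Visit ZG → queue [UA, WM, QC, GG, FB, ZF, VF]
Visit UA → queue [WM, QC, GG, FB, ZF, VF]
Visit WM → queue [QC, GG, FB, ZF, VF]
Visit QC → queue [GG, FB, ZF, VF]
Visit GG; enqueue IA → queue [FB, ZF, VF, IA]
Visit FB → queue [ZF, VF, IA]
Visit ZF → queue [VF, IA]
Visit VF → queue [IA]
Visit IA → queue []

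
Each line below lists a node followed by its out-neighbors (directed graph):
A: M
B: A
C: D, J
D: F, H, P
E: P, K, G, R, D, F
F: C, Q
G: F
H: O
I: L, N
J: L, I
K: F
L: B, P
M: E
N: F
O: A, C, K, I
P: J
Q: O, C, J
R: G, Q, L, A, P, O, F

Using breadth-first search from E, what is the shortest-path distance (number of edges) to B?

Level 0: E
Level 1: D, F, G, K, P, R
Level 2: A, C, H, J, L, O, Q
Level 3: B, I, M
Level 4: N
B first appears at level 3.

3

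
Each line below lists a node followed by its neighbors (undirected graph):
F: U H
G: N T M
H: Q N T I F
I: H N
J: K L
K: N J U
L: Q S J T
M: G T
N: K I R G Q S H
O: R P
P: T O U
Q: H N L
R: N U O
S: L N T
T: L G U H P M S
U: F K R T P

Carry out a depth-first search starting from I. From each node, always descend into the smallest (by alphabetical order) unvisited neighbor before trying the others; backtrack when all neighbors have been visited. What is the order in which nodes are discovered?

Visit I
I → H
H → F
F → U
U → K
K → J
J → L
L → Q
Q → N
N → G
G → M
M → T
T → P
P → O
O → R
T → S

I → H → F → U → K → J → L → Q → N → G → M → T → P → O → R → S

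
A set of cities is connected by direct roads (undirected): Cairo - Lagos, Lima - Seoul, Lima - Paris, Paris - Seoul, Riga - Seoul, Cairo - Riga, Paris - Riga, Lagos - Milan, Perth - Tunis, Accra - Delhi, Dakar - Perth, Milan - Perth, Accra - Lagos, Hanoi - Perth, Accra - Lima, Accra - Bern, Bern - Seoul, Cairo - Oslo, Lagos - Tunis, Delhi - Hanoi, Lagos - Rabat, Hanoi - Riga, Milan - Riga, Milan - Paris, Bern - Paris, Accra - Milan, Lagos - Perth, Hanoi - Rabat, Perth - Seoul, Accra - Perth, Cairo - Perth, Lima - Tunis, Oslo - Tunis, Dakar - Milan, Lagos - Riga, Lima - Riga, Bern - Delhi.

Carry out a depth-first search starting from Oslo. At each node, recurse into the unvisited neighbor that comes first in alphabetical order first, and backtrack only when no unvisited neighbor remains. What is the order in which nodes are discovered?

Oslo → Cairo → Lagos → Accra → Bern → Delhi → Hanoi → Perth → Dakar → Milan → Paris → Lima → Riga → Seoul → Tunis → Rabat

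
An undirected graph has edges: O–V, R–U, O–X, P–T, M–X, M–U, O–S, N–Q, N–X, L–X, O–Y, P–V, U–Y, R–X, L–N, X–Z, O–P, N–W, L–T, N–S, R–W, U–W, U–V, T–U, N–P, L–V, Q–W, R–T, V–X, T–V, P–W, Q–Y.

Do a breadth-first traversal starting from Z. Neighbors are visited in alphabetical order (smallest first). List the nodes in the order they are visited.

Z → X → L → M → N → O → R → V → T → U → P → Q → S → W → Y

Visit Z; enqueue X → queue [X]
Visit X; enqueue L, M, N, O, R, V → queue [L, M, N, O, R, V]
Visit L; enqueue T → queue [M, N, O, R, V, T]
Visit M; enqueue U → queue [N, O, R, V, T, U]
Visit N; enqueue P, Q, S, W → queue [O, R, V, T, U, P, Q, S, W]
Visit O; enqueue Y → queue [R, V, T, U, P, Q, S, W, Y]
Visit R → queue [V, T, U, P, Q, S, W, Y]
Visit V → queue [T, U, P, Q, S, W, Y]
Visit T → queue [U, P, Q, S, W, Y]
Visit U → queue [P, Q, S, W, Y]
Visit P → queue [Q, S, W, Y]
Visit Q → queue [S, W, Y]
Visit S → queue [W, Y]
Visit W → queue [Y]
Visit Y → queue []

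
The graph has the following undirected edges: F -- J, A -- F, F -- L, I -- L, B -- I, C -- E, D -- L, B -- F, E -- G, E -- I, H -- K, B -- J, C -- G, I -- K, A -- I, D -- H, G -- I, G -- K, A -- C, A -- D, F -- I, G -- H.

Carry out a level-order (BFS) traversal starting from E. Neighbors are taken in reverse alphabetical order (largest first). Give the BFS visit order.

Visit E; enqueue I, G, C → queue [I, G, C]
Visit I; enqueue L, K, F, B, A → queue [G, C, L, K, F, B, A]
Visit G; enqueue H → queue [C, L, K, F, B, A, H]
Visit C → queue [L, K, F, B, A, H]
Visit L; enqueue D → queue [K, F, B, A, H, D]
Visit K → queue [F, B, A, H, D]
Visit F; enqueue J → queue [B, A, H, D, J]
Visit B → queue [A, H, D, J]
Visit A → queue [H, D, J]
Visit H → queue [D, J]
Visit D → queue [J]
Visit J → queue []

E, I, G, C, L, K, F, B, A, H, D, J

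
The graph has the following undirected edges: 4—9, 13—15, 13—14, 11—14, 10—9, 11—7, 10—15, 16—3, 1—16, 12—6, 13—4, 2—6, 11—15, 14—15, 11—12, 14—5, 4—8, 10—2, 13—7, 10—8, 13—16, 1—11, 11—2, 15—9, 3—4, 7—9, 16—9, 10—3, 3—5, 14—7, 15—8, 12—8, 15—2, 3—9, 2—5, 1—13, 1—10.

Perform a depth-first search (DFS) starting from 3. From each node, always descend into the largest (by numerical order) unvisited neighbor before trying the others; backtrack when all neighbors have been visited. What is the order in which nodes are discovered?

Visit 3
3 → 16
16 → 13
13 → 15
15 → 14
14 → 11
11 → 12
12 → 8
8 → 10
10 → 9
9 → 7
9 → 4
10 → 2
2 → 6
2 → 5
10 → 1

3 -> 16 -> 13 -> 15 -> 14 -> 11 -> 12 -> 8 -> 10 -> 9 -> 7 -> 4 -> 2 -> 6 -> 5 -> 1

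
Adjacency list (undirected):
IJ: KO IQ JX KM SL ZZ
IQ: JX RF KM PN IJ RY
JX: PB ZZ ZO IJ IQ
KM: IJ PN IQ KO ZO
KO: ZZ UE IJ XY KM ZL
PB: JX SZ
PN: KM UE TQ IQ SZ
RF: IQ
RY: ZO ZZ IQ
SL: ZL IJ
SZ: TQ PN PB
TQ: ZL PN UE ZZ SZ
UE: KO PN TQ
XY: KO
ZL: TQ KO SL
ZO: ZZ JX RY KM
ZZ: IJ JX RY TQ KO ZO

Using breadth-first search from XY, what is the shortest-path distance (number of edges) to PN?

3

Level 0: XY
Level 1: KO
Level 2: IJ, KM, UE, ZL, ZZ
Level 3: IQ, JX, PN, RY, SL, TQ, ZO
Level 4: PB, RF, SZ
PN first appears at level 3.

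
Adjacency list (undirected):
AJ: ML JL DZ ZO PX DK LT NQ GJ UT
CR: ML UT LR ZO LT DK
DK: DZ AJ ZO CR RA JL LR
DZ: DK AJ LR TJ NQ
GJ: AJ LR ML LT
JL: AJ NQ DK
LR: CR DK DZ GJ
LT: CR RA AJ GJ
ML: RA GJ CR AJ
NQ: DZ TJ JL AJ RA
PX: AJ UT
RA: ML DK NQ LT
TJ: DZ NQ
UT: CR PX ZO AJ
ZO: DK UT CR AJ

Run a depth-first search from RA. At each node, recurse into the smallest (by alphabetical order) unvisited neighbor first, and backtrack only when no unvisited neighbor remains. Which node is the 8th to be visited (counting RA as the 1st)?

Visit RA
RA → DK
DK → AJ
AJ → DZ
DZ → LR
LR → CR
CR → LT
LT → GJ
GJ → ML
CR → UT
UT → PX
UT → ZO
DZ → NQ
NQ → JL
NQ → TJ

Visit order: RA, DK, AJ, DZ, LR, CR, LT, GJ, ML, UT, PX, ZO, NQ, JL, TJ

GJ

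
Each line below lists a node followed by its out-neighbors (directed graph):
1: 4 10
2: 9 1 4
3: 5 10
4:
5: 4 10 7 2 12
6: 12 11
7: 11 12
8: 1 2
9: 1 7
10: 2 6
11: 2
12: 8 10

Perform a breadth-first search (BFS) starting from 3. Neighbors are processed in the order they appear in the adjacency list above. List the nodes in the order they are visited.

3 → 5 → 10 → 4 → 7 → 2 → 12 → 6 → 11 → 9 → 1 → 8

Visit 3; enqueue 5, 10 → queue [5, 10]
Visit 5; enqueue 4, 7, 2, 12 → queue [10, 4, 7, 2, 12]
Visit 10; enqueue 6 → queue [4, 7, 2, 12, 6]
Visit 4 → queue [7, 2, 12, 6]
Visit 7; enqueue 11 → queue [2, 12, 6, 11]
Visit 2; enqueue 9, 1 → queue [12, 6, 11, 9, 1]
Visit 12; enqueue 8 → queue [6, 11, 9, 1, 8]
Visit 6 → queue [11, 9, 1, 8]
Visit 11 → queue [9, 1, 8]
Visit 9 → queue [1, 8]
Visit 1 → queue [8]
Visit 8 → queue []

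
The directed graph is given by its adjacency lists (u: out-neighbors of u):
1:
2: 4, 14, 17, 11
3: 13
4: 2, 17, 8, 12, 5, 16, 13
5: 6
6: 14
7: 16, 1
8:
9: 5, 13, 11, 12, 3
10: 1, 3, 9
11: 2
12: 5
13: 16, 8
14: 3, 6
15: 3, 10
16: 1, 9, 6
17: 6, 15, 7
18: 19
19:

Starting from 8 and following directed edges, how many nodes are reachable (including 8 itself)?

1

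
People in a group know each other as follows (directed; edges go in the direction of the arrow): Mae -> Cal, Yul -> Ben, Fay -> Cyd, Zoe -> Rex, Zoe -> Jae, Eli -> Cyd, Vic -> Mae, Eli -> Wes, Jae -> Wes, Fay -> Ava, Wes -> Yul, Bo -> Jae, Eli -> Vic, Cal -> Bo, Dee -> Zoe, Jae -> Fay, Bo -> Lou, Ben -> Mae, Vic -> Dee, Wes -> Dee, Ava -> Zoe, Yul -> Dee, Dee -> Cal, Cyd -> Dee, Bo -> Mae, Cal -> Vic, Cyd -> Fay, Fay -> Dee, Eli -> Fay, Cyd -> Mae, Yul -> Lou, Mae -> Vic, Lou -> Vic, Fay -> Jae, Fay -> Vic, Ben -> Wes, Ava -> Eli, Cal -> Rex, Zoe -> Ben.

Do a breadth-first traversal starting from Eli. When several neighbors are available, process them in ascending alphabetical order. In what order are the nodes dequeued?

Eli, Cyd, Fay, Vic, Wes, Dee, Mae, Ava, Jae, Yul, Cal, Zoe, Ben, Lou, Bo, Rex

Visit Eli; enqueue Cyd, Fay, Vic, Wes → queue [Cyd, Fay, Vic, Wes]
Visit Cyd; enqueue Dee, Mae → queue [Fay, Vic, Wes, Dee, Mae]
Visit Fay; enqueue Ava, Jae → queue [Vic, Wes, Dee, Mae, Ava, Jae]
Visit Vic → queue [Wes, Dee, Mae, Ava, Jae]
Visit Wes; enqueue Yul → queue [Dee, Mae, Ava, Jae, Yul]
Visit Dee; enqueue Cal, Zoe → queue [Mae, Ava, Jae, Yul, Cal, Zoe]
Visit Mae → queue [Ava, Jae, Yul, Cal, Zoe]
Visit Ava → queue [Jae, Yul, Cal, Zoe]
Visit Jae → queue [Yul, Cal, Zoe]
Visit Yul; enqueue Ben, Lou → queue [Cal, Zoe, Ben, Lou]
Visit Cal; enqueue Bo, Rex → queue [Zoe, Ben, Lou, Bo, Rex]
Visit Zoe → queue [Ben, Lou, Bo, Rex]
Visit Ben → queue [Lou, Bo, Rex]
Visit Lou → queue [Bo, Rex]
Visit Bo → queue [Rex]
Visit Rex → queue []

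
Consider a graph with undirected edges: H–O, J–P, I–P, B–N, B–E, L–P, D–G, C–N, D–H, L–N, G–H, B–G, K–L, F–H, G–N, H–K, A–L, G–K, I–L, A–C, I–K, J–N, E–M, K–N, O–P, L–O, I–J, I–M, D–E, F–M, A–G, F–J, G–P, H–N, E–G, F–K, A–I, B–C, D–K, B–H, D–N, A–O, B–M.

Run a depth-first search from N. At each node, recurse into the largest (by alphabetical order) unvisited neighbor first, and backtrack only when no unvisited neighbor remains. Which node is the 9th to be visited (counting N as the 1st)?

Visit N
N → L
L → P
P → O
O → H
H → K
K → I
I → M
M → F
F → J
M → E
E → G
G → D
G → B
B → C
C → A

Visit order: N, L, P, O, H, K, I, M, F, J, E, G, D, B, C, A

F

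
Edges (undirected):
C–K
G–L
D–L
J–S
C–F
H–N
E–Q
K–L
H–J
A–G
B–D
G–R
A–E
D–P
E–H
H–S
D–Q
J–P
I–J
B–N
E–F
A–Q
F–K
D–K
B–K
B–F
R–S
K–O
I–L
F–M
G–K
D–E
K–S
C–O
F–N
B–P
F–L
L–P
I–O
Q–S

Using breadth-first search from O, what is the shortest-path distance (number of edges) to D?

Level 0: O
Level 1: C, I, K
Level 2: B, D, F, G, J, L, S
Level 3: A, E, H, M, N, P, Q, R
D first appears at level 2.

2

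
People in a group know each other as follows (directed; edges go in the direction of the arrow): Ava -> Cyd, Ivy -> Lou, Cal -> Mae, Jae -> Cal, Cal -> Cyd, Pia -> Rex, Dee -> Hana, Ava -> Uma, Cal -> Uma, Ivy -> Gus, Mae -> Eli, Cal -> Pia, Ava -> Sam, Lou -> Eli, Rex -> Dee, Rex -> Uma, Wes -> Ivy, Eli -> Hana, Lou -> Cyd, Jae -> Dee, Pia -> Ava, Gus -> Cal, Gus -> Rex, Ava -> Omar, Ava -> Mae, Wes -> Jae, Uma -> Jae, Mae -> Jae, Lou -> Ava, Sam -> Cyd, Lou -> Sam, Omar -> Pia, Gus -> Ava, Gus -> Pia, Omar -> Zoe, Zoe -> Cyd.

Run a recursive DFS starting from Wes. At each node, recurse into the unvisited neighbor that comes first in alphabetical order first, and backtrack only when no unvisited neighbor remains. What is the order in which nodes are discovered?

Wes → Ivy → Gus → Ava → Cyd → Mae → Eli → Hana → Jae → Cal → Pia → Rex → Dee → Uma → Omar → Zoe → Sam → Lou

Visit Wes
Wes → Ivy
Ivy → Gus
Gus → Ava
Ava → Cyd
Ava → Mae
Mae → Eli
Eli → Hana
Mae → Jae
Jae → Cal
Cal → Pia
Pia → Rex
Rex → Dee
Rex → Uma
Ava → Omar
Omar → Zoe
Ava → Sam
Ivy → Lou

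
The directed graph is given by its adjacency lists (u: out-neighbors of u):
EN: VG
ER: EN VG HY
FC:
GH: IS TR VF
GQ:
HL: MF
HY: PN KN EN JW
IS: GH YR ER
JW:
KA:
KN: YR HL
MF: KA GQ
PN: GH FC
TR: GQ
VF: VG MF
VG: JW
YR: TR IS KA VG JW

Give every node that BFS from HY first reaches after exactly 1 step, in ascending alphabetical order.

Level 0: HY
Level 1: EN, JW, KN, PN
Level 2: FC, GH, HL, VG, YR
Level 3: IS, KA, MF, TR, VF
Level 4: ER, GQ

EN, JW, KN, PN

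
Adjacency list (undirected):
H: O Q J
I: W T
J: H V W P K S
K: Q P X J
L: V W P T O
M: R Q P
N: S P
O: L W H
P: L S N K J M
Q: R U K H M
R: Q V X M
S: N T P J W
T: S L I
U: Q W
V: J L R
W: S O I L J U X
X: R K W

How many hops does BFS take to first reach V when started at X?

Level 0: X
Level 1: K, R, W
Level 2: I, J, L, M, O, P, Q, S, U, V
Level 3: H, N, T
V first appears at level 2.

2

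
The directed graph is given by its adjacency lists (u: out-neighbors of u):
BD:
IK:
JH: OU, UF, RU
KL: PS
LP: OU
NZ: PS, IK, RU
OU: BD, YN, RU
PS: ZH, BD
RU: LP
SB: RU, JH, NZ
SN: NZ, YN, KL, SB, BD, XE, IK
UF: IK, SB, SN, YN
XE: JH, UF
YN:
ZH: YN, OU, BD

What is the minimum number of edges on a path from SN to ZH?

3

Level 0: SN
Level 1: BD, IK, KL, NZ, SB, XE, YN
Level 2: JH, PS, RU, UF
Level 3: LP, OU, ZH
ZH first appears at level 3.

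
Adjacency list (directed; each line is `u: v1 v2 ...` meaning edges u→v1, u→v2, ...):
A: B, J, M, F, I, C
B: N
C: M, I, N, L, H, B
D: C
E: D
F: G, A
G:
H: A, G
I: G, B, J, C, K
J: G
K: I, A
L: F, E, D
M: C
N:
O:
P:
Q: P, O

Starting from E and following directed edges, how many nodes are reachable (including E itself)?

14

BFS from E visits: E, D, C, B, H, I, L, M, N, A, G, J, K, F
Reachable nodes: 14 of 17 total.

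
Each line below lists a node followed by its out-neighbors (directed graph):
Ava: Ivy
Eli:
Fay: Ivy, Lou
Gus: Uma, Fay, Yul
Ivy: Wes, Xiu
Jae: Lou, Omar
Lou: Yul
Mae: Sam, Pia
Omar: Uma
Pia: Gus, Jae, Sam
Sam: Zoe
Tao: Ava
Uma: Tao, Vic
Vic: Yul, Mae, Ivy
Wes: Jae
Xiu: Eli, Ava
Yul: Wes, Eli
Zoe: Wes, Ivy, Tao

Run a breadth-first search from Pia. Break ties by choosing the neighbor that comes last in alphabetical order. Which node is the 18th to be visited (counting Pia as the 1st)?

Mae

Visit Pia; enqueue Sam, Jae, Gus → queue [Sam, Jae, Gus]
Visit Sam; enqueue Zoe → queue [Jae, Gus, Zoe]
Visit Jae; enqueue Omar, Lou → queue [Gus, Zoe, Omar, Lou]
Visit Gus; enqueue Yul, Uma, Fay → queue [Zoe, Omar, Lou, Yul, Uma, Fay]
Visit Zoe; enqueue Wes, Tao, Ivy → queue [Omar, Lou, Yul, Uma, Fay, Wes, Tao, Ivy]
Visit Omar → queue [Lou, Yul, Uma, Fay, Wes, Tao, Ivy]
Visit Lou → queue [Yul, Uma, Fay, Wes, Tao, Ivy]
Visit Yul; enqueue Eli → queue [Uma, Fay, Wes, Tao, Ivy, Eli]
Visit Uma; enqueue Vic → queue [Fay, Wes, Tao, Ivy, Eli, Vic]
Visit Fay → queue [Wes, Tao, Ivy, Eli, Vic]
Visit Wes → queue [Tao, Ivy, Eli, Vic]
Visit Tao; enqueue Ava → queue [Ivy, Eli, Vic, Ava]
Visit Ivy; enqueue Xiu → queue [Eli, Vic, Ava, Xiu]
Visit Eli → queue [Vic, Ava, Xiu]
Visit Vic; enqueue Mae → queue [Ava, Xiu, Mae]
Visit Ava → queue [Xiu, Mae]
Visit Xiu → queue [Mae]
Visit Mae → queue []

Visit order: Pia, Sam, Jae, Gus, Zoe, Omar, Lou, Yul, Uma, Fay, Wes, Tao, Ivy, Eli, Vic, Ava, Xiu, Mae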